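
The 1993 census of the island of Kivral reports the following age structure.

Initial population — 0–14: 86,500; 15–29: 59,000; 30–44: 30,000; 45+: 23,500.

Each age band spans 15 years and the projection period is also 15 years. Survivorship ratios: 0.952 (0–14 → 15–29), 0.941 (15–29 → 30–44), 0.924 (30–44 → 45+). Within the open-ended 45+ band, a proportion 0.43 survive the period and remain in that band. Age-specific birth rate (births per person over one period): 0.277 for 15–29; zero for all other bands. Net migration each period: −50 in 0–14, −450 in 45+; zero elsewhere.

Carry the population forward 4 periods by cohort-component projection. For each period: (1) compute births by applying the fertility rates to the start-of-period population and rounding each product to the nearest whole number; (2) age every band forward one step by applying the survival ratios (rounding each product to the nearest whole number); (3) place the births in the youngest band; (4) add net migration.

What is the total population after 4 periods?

Numbering the groups 1..4 from youngest to oldest:
[period 1]
Births: 59000 × 0.277 = 16343
Group 2: 86500 × 0.952 = 82348
Group 3: 59000 × 0.941 = 55519
Group 4: 30000 × 0.924 + 23500 × 0.43 = 27720 + 10105 = 37825
Net migration: Group 1 − 50 → 16293; Group 4 − 450 → 37375
→ [16293, 82348, 55519, 37375]
[period 2]
Births: 82348 × 0.277 = 22810
Group 2: 16293 × 0.952 = 15511
Group 3: 82348 × 0.941 = 77489
Group 4: 55519 × 0.924 + 37375 × 0.43 = 51300 + 16071 = 67371
Net migration: Group 1 − 50 → 22760; Group 4 − 450 → 66921
→ [22760, 15511, 77489, 66921]
[period 3]
Births: 15511 × 0.277 = 4297
Group 2: 22760 × 0.952 = 21668
Group 3: 15511 × 0.941 = 14596
Group 4: 77489 × 0.924 + 66921 × 0.43 = 71600 + 28776 = 100376
Net migration: Group 1 − 50 → 4247; Group 4 − 450 → 99926
→ [4247, 21668, 14596, 99926]
[period 4]
Births: 21668 × 0.277 = 6002
Group 2: 4247 × 0.952 = 4043
Group 3: 21668 × 0.941 = 20390
Group 4: 14596 × 0.924 + 99926 × 0.43 = 13487 + 42968 = 56455
Net migration: Group 1 − 50 → 5952; Group 4 − 450 → 56005
→ [5952, 4043, 20390, 56005]
Total after period 4: 5952 + 4043 + 20390 + 56005 = 86390

86390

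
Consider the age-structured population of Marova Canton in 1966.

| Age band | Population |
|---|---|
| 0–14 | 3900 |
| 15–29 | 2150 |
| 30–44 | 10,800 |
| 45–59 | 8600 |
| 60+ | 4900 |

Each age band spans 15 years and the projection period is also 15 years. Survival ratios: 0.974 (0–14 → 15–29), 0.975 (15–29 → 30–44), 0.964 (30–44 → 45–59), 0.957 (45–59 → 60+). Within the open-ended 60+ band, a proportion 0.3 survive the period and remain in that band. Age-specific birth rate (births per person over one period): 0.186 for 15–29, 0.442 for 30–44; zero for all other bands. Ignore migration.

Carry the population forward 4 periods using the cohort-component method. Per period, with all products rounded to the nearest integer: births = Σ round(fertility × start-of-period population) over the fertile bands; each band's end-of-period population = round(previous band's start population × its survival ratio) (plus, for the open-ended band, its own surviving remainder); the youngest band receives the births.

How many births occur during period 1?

5174

Let band 1 be 0–14 through band 5 = 60+.
Period 1:
Births: 2150 * 0.186 = 400  |  10800 * 0.442 = 4774 → 5174
Band 2: 3900 * 0.974 = 3799
Band 3: 2150 * 0.975 = 2096
Band 4: 10800 * 0.964 = 10411
Band 5: 8600 * 0.957 + 4900 * 0.3 = 8230 + 1470 = 9700
Giving 5174 / 3799 / 2096 / 10411 / 9700.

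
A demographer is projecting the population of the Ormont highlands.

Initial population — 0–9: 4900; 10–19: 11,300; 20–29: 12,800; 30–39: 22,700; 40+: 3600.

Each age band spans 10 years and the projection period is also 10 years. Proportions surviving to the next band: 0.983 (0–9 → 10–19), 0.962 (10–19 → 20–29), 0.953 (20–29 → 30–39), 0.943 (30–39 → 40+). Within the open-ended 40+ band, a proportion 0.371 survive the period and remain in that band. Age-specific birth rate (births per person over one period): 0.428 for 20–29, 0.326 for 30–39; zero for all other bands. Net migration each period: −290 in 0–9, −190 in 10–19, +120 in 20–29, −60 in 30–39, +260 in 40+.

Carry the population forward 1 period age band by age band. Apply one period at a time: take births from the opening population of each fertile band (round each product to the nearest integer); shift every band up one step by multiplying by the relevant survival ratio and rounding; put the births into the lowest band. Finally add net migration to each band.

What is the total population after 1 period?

Numbering the groups 1..5 from youngest to oldest:
Period 1:
Births: 12800 × 0.428 = 5478, 22700 × 0.326 = 7400 → 12878
Group 2: 4900 × 0.983 = 4817
Group 3: 11300 × 0.962 = 10871
Group 4: 12800 × 0.953 = 12198
Group 5: 22700 × 0.943 + 3600 × 0.371 = 21406 + 1336 = 22742
Net migration: Group 1 − 290 → 12588; Group 2 − 190 → 4627; Group 3 + 120 → 10991; Group 4 − 60 → 12138; Group 5 + 260 → 23002
→ [12588, 4627, 10991, 12138, 23002]
Total after period 1: 12588 + 4627 + 10991 + 12138 + 23002 = 63346

63346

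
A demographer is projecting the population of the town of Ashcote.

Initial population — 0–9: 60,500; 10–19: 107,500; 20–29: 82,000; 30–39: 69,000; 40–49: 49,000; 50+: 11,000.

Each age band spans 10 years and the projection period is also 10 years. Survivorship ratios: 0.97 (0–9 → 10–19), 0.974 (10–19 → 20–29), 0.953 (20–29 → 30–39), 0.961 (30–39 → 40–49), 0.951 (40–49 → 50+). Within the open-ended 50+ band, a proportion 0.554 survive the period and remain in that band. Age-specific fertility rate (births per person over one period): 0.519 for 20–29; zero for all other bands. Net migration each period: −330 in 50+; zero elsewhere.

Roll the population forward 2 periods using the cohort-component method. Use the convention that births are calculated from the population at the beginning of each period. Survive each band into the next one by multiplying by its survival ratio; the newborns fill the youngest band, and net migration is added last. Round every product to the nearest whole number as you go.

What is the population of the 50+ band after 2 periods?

After projecting period 1:
Births: 82000 × 0.519 = 42558
10–19: 60500 × 0.97 = 58685
20–29: 107500 × 0.974 = 104705
30–39: 82000 × 0.953 = 78146
40–49: 69000 × 0.961 = 66309
50+: 49000 × 0.951 + 11000 × 0.554 = 46599 + 6094 = 52693
Net migration: 50+ − 330 → 52363
Giving 42558 / 58685 / 104705 / 78146 / 66309 / 52363.
After projecting period 2:
Births: 104705 × 0.519 = 54342
10–19: 42558 × 0.97 = 41281
20–29: 58685 × 0.974 = 57159
30–39: 104705 × 0.953 = 99784
40–49: 78146 × 0.961 = 75098
50+: 66309 × 0.951 + 52363 × 0.554 = 63060 + 29009 = 92069
Net migration: 50+ − 330 → 91739
Giving 54342 / 41281 / 57159 / 99784 / 75098 / 91739.

91739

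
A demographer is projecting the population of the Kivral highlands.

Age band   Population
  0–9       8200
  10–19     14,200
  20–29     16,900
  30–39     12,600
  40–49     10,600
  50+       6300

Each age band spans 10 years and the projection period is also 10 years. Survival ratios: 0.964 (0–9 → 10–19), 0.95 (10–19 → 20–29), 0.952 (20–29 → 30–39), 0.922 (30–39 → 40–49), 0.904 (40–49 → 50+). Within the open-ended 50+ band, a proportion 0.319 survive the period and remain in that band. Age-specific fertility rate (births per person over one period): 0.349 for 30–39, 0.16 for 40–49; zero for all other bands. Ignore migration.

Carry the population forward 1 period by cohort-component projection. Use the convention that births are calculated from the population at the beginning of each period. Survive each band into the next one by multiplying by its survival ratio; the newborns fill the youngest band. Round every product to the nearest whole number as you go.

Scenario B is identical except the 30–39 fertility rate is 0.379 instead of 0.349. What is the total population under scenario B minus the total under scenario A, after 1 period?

Period 1:
Births: 12600 × 0.349 = 4397  |  10600 × 0.16 = 1696 → 6093
10–19: 8200 × 0.964 = 7905
20–29: 14200 × 0.95 = 13490
30–39: 16900 × 0.952 = 16089
40–49: 12600 × 0.922 = 11617
50+: 10600 × 0.904 + 6300 × 0.319 = 9582 + 2010 = 11592
End of period: [6093, 7905, 13490, 16089, 11617, 11592]
Scenario A total after 1 period: 66786
Scenario B projection —
Period 1:
Births: 12600 × 0.379 = 4775  |  10600 × 0.16 = 1696 → 6471
10–19: 8200 × 0.964 = 7905
20–29: 14200 × 0.95 = 13490
30–39: 16900 × 0.952 = 16089
40–49: 12600 × 0.922 = 11617
50+: 10600 × 0.904 + 6300 × 0.319 = 9582 + 2010 = 11592
End of period: [6471, 7905, 13490, 16089, 11617, 11592]
Scenario B total after 1 period: 67164
Difference B − A = 67164 − 66786 = 378

378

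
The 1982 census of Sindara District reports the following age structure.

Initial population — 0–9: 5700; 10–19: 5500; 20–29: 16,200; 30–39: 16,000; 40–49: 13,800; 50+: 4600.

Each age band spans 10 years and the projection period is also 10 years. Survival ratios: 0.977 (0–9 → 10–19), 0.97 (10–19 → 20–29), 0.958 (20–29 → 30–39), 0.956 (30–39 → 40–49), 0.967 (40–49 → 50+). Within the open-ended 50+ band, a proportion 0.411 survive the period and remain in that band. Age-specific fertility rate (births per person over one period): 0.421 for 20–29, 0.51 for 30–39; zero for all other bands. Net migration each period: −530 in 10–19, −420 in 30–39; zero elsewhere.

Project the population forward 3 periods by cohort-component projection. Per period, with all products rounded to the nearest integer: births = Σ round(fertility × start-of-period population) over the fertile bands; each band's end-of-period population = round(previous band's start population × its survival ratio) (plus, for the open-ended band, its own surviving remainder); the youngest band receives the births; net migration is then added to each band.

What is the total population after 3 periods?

58681

After projecting period 1:
Births: 16200 * 0.421 = 6820, 16000 * 0.51 = 8160 — total 14980
10–19: 5700 * 0.977 = 5569
20–29: 5500 * 0.97 = 5335
30–39: 16200 * 0.958 = 15520
40–49: 16000 * 0.956 = 15296
50+: 13800 * 0.967 + 4600 * 0.411 = 13345 + 1891 = 15236
Net migration: 10–19 − 530 → 5039; 30–39 − 420 → 15100
Giving 14980 / 5039 / 5335 / 15100 / 15296 / 15236.
After projecting period 2:
Births: 5335 * 0.421 = 2246, 15100 * 0.51 = 7701 — total 9947
10–19: 14980 * 0.977 = 14635
20–29: 5039 * 0.97 = 4888
30–39: 5335 * 0.958 = 5111
40–49: 15100 * 0.956 = 14436
50+: 15296 * 0.967 + 15236 * 0.411 = 14791 + 6262 = 21053
Net migration: 10–19 − 530 → 14105; 30–39 − 420 → 4691
Giving 9947 / 14105 / 4888 / 4691 / 14436 / 21053.
After projecting period 3:
Births: 4888 * 0.421 = 2058, 4691 * 0.51 = 2392 — total 4450
10–19: 9947 * 0.977 = 9718
20–29: 14105 * 0.97 = 13682
30–39: 4888 * 0.958 = 4683
40–49: 4691 * 0.956 = 4485
50+: 14436 * 0.967 + 21053 * 0.411 = 13960 + 8653 = 22613
Net migration: 10–19 − 530 → 9188; 30–39 − 420 → 4263
Giving 4450 / 9188 / 13682 / 4263 / 4485 / 22613.
Total after period 3: 4450 + 9188 + 13682 + 4263 + 4485 + 22613 = 58681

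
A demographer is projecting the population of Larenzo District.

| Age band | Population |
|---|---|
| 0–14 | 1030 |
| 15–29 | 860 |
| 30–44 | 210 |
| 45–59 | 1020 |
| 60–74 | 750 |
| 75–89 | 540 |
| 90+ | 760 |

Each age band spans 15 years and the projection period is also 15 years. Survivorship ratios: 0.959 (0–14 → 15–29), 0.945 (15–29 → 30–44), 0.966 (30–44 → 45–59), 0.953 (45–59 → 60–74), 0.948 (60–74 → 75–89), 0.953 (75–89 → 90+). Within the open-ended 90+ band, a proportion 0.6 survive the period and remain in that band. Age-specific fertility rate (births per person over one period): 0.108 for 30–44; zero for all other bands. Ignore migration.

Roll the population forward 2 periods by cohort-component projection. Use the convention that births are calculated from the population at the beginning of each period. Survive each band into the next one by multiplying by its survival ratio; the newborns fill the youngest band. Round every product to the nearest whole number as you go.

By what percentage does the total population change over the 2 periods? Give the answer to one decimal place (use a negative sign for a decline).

Period 1:
Births: 210 * 0.108 = 23
15–29: 1030 * 0.959 = 988
30–44: 860 * 0.945 = 813
45–59: 210 * 0.966 = 203
60–74: 1020 * 0.953 = 972
75–89: 750 * 0.948 = 711
90+: 540 * 0.953 + 760 * 0.6 = 515 + 456 = 971
Giving 23 / 988 / 813 / 203 / 972 / 711 / 971.
Period 2:
Births: 813 * 0.108 = 88
15–29: 23 * 0.959 = 22
30–44: 988 * 0.945 = 934
45–59: 813 * 0.966 = 785
60–74: 203 * 0.953 = 193
75–89: 972 * 0.948 = 921
90+: 711 * 0.953 + 971 * 0.6 = 678 + 583 = 1261
Giving 88 / 22 / 934 / 785 / 193 / 921 / 1261.
Total: 5170 → 4204; change = -966; percentage change = -18.7%

-18.7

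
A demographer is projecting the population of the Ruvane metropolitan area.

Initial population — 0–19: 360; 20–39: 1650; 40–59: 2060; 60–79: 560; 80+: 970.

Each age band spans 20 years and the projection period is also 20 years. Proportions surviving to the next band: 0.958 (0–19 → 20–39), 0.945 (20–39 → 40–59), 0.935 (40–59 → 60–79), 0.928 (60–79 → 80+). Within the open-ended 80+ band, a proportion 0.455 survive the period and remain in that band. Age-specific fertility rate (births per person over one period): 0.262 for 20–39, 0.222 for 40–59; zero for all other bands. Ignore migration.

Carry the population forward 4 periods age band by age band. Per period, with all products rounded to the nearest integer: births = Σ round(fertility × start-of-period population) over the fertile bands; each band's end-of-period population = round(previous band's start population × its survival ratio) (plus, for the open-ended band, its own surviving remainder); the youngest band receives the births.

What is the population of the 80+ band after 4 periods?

Call the bands 1 to 5, youngest first.
Period 1.
Births: 1650 * 0.262 = 432  |  2060 * 0.222 = 457 ⇒ total 889
Band 2: 360 * 0.958 = 345
Band 3: 1650 * 0.945 = 1559
Band 4: 2060 * 0.935 = 1926
Band 5: 560 * 0.928 + 970 * 0.455 = 520 + 441 = 961
Giving 889 / 345 / 1559 / 1926 / 961.
Period 2.
Births: 345 * 0.262 = 90  |  1559 * 0.222 = 346 ⇒ total 436
Band 2: 889 * 0.958 = 852
Band 3: 345 * 0.945 = 326
Band 4: 1559 * 0.935 = 1458
Band 5: 1926 * 0.928 + 961 * 0.455 = 1787 + 437 = 2224
Giving 436 / 852 / 326 / 1458 / 2224.
Period 3.
Births: 852 * 0.262 = 223  |  326 * 0.222 = 72 ⇒ total 295
Band 2: 436 * 0.958 = 418
Band 3: 852 * 0.945 = 805
Band 4: 326 * 0.935 = 305
Band 5: 1458 * 0.928 + 2224 * 0.455 = 1353 + 1012 = 2365
Giving 295 / 418 / 805 / 305 / 2365.
Period 4.
Births: 418 * 0.262 = 110  |  805 * 0.222 = 179 ⇒ total 289
Band 2: 295 * 0.958 = 283
Band 3: 418 * 0.945 = 395
Band 4: 805 * 0.935 = 753
Band 5: 305 * 0.928 + 2365 * 0.455 = 283 + 1076 = 1359
Giving 289 / 283 / 395 / 753 / 1359.

1359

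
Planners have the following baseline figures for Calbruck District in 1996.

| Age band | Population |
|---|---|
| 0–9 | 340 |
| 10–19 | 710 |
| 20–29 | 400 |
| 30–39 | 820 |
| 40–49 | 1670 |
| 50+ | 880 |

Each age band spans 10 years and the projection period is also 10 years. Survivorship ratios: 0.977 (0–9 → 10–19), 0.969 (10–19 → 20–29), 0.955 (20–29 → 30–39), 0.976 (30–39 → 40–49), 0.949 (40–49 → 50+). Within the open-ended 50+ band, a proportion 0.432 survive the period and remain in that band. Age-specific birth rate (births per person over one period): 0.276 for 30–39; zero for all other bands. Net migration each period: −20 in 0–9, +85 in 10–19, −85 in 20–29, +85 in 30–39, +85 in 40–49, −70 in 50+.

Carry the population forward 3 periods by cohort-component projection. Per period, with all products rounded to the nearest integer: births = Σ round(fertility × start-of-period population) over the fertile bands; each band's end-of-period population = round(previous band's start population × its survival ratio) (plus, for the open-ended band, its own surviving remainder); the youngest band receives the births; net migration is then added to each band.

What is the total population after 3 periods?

Numbering the groups 1..6 from youngest to oldest:
After projecting period 1:
Births: 820 × 0.276 = 226
Group 2: 340 × 0.977 = 332
Group 3: 710 × 0.969 = 688
Group 4: 400 × 0.955 = 382
Group 5: 820 × 0.976 = 800
Group 6: 1670 × 0.949 + 880 × 0.432 = 1585 + 380 = 1965
Net migration: Group 1 − 20 → 206; Group 2 + 85 → 417; Group 3 − 85 → 603; Group 4 + 85 → 467; Group 5 + 85 → 885; Group 6 − 70 → 1895
Giving 206 / 417 / 603 / 467 / 885 / 1895.
After projecting period 2:
Births: 467 × 0.276 = 129
Group 2: 206 × 0.977 = 201
Group 3: 417 × 0.969 = 404
Group 4: 603 × 0.955 = 576
Group 5: 467 × 0.976 = 456
Group 6: 885 × 0.949 + 1895 × 0.432 = 840 + 819 = 1659
Net migration: Group 1 − 20 → 109; Group 2 + 85 → 286; Group 3 − 85 → 319; Group 4 + 85 → 661; Group 5 + 85 → 541; Group 6 − 70 → 1589
Giving 109 / 286 / 319 / 661 / 541 / 1589.
After projecting period 3:
Births: 661 × 0.276 = 182
Group 2: 109 × 0.977 = 106
Group 3: 286 × 0.969 = 277
Group 4: 319 × 0.955 = 305
Group 5: 661 × 0.976 = 645
Group 6: 541 × 0.949 + 1589 × 0.432 = 513 + 686 = 1199
Net migration: Group 1 − 20 → 162; Group 2 + 85 → 191; Group 3 − 85 → 192; Group 4 + 85 → 390; Group 5 + 85 → 730; Group 6 − 70 → 1129
Giving 162 / 191 / 192 / 390 / 730 / 1129.
Total after period 3: 162 + 191 + 192 + 390 + 730 + 1129 = 2794

2794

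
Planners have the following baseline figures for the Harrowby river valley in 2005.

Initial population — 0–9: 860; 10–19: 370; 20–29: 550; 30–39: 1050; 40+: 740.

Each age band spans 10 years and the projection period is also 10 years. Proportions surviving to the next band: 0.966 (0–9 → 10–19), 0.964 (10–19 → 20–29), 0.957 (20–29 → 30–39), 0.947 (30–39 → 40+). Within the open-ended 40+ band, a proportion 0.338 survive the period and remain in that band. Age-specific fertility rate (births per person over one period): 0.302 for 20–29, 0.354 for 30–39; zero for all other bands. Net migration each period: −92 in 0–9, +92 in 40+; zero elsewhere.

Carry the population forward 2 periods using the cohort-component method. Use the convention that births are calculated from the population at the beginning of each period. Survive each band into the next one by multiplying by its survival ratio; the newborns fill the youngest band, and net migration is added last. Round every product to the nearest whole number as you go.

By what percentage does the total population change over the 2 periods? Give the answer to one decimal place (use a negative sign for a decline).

Period 1.
Births: 550 × 0.302 = 166, 1050 × 0.354 = 372 → total 538
10–19: 860 × 0.966 = 831
20–29: 370 × 0.964 = 357
30–39: 550 × 0.957 = 526
40+: 1050 × 0.947 + 740 × 0.338 = 994 + 250 = 1244
Net migration: 0–9 − 92 → 446; 40+ + 92 → 1336
End of period: [446, 831, 357, 526, 1336]
Period 2.
Births: 357 × 0.302 = 108, 526 × 0.354 = 186 → total 294
10–19: 446 × 0.966 = 431
20–29: 831 × 0.964 = 801
30–39: 357 × 0.957 = 342
40+: 526 × 0.947 + 1336 × 0.338 = 498 + 452 = 950
Net migration: 0–9 − 92 → 202; 40+ + 92 → 1042
End of period: [202, 431, 801, 342, 1042]
Total: 3570 → 2818; change = -752; percentage change = -21.1%

-21.1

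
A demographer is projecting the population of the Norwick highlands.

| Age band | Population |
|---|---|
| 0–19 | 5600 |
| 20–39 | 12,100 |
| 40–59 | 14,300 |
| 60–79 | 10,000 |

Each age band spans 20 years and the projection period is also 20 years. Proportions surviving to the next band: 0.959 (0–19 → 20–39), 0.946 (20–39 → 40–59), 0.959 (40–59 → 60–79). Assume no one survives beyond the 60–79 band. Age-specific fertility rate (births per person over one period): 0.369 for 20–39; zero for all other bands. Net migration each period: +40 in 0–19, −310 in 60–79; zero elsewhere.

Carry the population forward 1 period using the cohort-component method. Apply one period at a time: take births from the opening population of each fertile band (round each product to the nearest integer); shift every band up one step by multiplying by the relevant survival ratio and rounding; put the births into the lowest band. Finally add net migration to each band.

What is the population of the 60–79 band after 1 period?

(Groups numbered youngest = 1 to oldest = 4.)
Period 1:
Births: 12100 × 0.369 = 4465
Group 2: 5600 × 0.959 = 5370
Group 3: 12100 × 0.946 = 11447
Group 4: 14300 × 0.959 = 13714
Net migration: Group 1 + 40 → 4505; Group 4 − 310 → 13404
End of period: [4505, 5370, 11447, 13404]

13404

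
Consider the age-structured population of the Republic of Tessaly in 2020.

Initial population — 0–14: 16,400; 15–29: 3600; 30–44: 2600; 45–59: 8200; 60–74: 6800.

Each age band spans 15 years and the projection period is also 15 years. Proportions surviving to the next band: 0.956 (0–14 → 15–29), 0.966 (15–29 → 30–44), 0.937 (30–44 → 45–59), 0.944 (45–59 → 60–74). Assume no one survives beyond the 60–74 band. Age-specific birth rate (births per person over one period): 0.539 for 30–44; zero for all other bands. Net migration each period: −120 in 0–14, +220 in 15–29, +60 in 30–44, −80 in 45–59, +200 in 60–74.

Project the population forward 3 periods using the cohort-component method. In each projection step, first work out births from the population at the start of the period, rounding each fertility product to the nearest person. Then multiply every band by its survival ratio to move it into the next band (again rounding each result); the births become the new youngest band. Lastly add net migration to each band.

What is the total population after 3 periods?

Numbering the groups 1..5 from youngest to oldest:
After projecting period 1:
Births: 2600 × 0.539 = 1401
Group 2: 16400 × 0.956 = 15678
Group 3: 3600 × 0.966 = 3478
Group 4: 2600 × 0.937 = 2436
Group 5: 8200 × 0.944 = 7741
Net migration: Group 1 − 120 → 1281; Group 2 + 220 → 15898; Group 3 + 60 → 3538; Group 4 − 80 → 2356; Group 5 + 200 → 7941
→ [1281, 15898, 3538, 2356, 7941]
After projecting period 2:
Births: 3538 × 0.539 = 1907
Group 2: 1281 × 0.956 = 1225
Group 3: 15898 × 0.966 = 15357
Group 4: 3538 × 0.937 = 3315
Group 5: 2356 × 0.944 = 2224
Net migration: Group 1 − 120 → 1787; Group 2 + 220 → 1445; Group 3 + 60 → 15417; Group 4 − 80 → 3235; Group 5 + 200 → 2424
→ [1787, 1445, 15417, 3235, 2424]
After projecting period 3:
Births: 15417 × 0.539 = 8310
Group 2: 1787 × 0.956 = 1708
Group 3: 1445 × 0.966 = 1396
Group 4: 15417 × 0.937 = 14446
Group 5: 3235 × 0.944 = 3054
Net migration: Group 1 − 120 → 8190; Group 2 + 220 → 1928; Group 3 + 60 → 1456; Group 4 − 80 → 14366; Group 5 + 200 → 3254
→ [8190, 1928, 1456, 14366, 3254]
Total after period 3: 8190 + 1928 + 1456 + 14366 + 3254 = 29194

29194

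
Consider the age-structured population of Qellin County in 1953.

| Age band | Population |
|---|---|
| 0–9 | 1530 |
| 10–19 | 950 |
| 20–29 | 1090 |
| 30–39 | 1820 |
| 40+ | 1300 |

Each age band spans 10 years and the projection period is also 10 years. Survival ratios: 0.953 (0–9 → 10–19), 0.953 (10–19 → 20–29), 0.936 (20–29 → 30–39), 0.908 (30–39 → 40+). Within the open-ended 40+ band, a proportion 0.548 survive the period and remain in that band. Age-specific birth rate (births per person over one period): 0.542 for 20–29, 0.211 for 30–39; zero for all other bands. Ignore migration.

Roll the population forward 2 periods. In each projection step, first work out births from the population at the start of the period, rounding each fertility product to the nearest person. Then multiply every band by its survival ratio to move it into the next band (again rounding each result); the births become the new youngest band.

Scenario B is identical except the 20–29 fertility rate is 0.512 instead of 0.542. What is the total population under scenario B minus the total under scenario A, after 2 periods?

After projecting period 1:
Births: 1090 * 0.542 = 591  |  1820 * 0.211 = 384 → total 975
10–19: 1530 * 0.953 = 1458
20–29: 950 * 0.953 = 905
30–39: 1090 * 0.936 = 1020
40+: 1820 * 0.908 + 1300 * 0.548 = 1653 + 712 = 2365
Population now: 0–9=975, 10–19=1458, 20–29=905, 30–39=1020, 40+=2365
After projecting period 2:
Births: 905 * 0.542 = 491  |  1020 * 0.211 = 215 → total 706
10–19: 975 * 0.953 = 929
20–29: 1458 * 0.953 = 1389
30–39: 905 * 0.936 = 847
40+: 1020 * 0.908 + 2365 * 0.548 = 926 + 1296 = 2222
Population now: 0–9=706, 10–19=929, 20–29=1389, 30–39=847, 40+=2222
Scenario A total after 2 periods: 6093
Scenario B projection —
After projecting period 1:
Births: 1090 * 0.512 = 558  |  1820 * 0.211 = 384 → total 942
10–19: 1530 * 0.953 = 1458
20–29: 950 * 0.953 = 905
30–39: 1090 * 0.936 = 1020
40+: 1820 * 0.908 + 1300 * 0.548 = 1653 + 712 = 2365
Population now: 0–9=942, 10–19=1458, 20–29=905, 30–39=1020, 40+=2365
After projecting period 2:
Births: 905 * 0.512 = 463  |  1020 * 0.211 = 215 → total 678
10–19: 942 * 0.953 = 898
20–29: 1458 * 0.953 = 1389
30–39: 905 * 0.936 = 847
40+: 1020 * 0.908 + 2365 * 0.548 = 926 + 1296 = 2222
Population now: 0–9=678, 10–19=898, 20–29=1389, 30–39=847, 40+=2222
Scenario B total after 2 periods: 6034
Difference B − A = 6034 − 6093 = -59

-59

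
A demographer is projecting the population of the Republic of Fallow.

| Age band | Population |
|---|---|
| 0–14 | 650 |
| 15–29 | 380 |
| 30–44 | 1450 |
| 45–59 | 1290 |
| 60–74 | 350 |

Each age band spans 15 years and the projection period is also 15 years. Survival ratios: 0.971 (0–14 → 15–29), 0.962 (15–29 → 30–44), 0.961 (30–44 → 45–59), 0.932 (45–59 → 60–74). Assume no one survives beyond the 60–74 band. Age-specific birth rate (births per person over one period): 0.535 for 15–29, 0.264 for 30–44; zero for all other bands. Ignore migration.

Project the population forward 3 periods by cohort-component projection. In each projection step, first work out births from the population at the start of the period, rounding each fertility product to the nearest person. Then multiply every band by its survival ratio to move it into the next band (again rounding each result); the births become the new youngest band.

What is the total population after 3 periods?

2344

Numbering the bands 1..5 from youngest to oldest:
— Period 1 —
Births: 380 × 0.535 = 203, 1450 × 0.264 = 383 → total 586
Band 2: 650 × 0.971 = 631
Band 3: 380 × 0.962 = 366
Band 4: 1450 × 0.961 = 1393
Band 5: 1290 × 0.932 = 1202
Population now: 0–14=586, 15–29=631, 30–44=366, 45–59=1393, 60–74=1202
— Period 2 —
Births: 631 × 0.535 = 338, 366 × 0.264 = 97 → total 435
Band 2: 586 × 0.971 = 569
Band 3: 631 × 0.962 = 607
Band 4: 366 × 0.961 = 352
Band 5: 1393 × 0.932 = 1298
Population now: 0–14=435, 15–29=569, 30–44=607, 45–59=352, 60–74=1298
— Period 3 —
Births: 569 × 0.535 = 304, 607 × 0.264 = 160 → total 464
Band 2: 435 × 0.971 = 422
Band 3: 569 × 0.962 = 547
Band 4: 607 × 0.961 = 583
Band 5: 352 × 0.932 = 328
Population now: 0–14=464, 15–29=422, 30–44=547, 45–59=583, 60–74=328
Total after period 3: 464 + 422 + 547 + 583 + 328 = 2344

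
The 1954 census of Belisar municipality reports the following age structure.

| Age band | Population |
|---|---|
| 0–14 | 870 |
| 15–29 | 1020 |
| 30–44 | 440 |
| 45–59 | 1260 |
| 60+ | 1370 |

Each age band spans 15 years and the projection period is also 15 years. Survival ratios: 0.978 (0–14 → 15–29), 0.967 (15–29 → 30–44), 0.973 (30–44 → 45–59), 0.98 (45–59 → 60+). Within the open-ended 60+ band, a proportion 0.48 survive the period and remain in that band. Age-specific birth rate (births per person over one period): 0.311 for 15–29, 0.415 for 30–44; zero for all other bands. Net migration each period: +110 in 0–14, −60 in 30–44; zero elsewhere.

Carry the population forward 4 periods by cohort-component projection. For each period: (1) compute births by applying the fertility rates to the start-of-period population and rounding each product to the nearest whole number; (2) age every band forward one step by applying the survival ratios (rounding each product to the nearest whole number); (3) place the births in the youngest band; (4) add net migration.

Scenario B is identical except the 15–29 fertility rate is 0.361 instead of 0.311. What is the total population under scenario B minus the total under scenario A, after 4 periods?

202

— Period 1 —
Births: 1020 * 0.311 = 317  |  440 * 0.415 = 183 — total 500
15–29: 870 * 0.978 = 851
30–44: 1020 * 0.967 = 986
45–59: 440 * 0.973 = 428
60+: 1260 * 0.98 + 1370 * 0.48 = 1235 + 658 = 1893
Net migration: 0–14 + 110 → 610; 30–44 − 60 → 926
Population now: 0–14=610, 15–29=851, 30–44=926, 45–59=428, 60+=1893
— Period 2 —
Births: 851 * 0.311 = 265  |  926 * 0.415 = 384 — total 649
15–29: 610 * 0.978 = 597
30–44: 851 * 0.967 = 823
45–59: 926 * 0.973 = 901
60+: 428 * 0.98 + 1893 * 0.48 = 419 + 909 = 1328
Net migration: 0–14 + 110 → 759; 30–44 − 60 → 763
Population now: 0–14=759, 15–29=597, 30–44=763, 45–59=901, 60+=1328
— Period 3 —
Births: 597 * 0.311 = 186  |  763 * 0.415 = 317 — total 503
15–29: 759 * 0.978 = 742
30–44: 597 * 0.967 = 577
45–59: 763 * 0.973 = 742
60+: 901 * 0.98 + 1328 * 0.48 = 883 + 637 = 1520
Net migration: 0–14 + 110 → 613; 30–44 − 60 → 517
Population now: 0–14=613, 15–29=742, 30–44=517, 45–59=742, 60+=1520
— Period 4 —
Births: 742 * 0.311 = 231  |  517 * 0.415 = 215 — total 446
15–29: 613 * 0.978 = 600
30–44: 742 * 0.967 = 718
45–59: 517 * 0.973 = 503
60+: 742 * 0.98 + 1520 * 0.48 = 727 + 730 = 1457
Net migration: 0–14 + 110 → 556; 30–44 − 60 → 658
Population now: 0–14=556, 15–29=600, 30–44=658, 45–59=503, 60+=1457
Scenario A total after 4 periods: 3774
Scenario B projection —
— Period 1 —
Births: 1020 * 0.361 = 368  |  440 * 0.415 = 183 — total 551
15–29: 870 * 0.978 = 851
30–44: 1020 * 0.967 = 986
45–59: 440 * 0.973 = 428
60+: 1260 * 0.98 + 1370 * 0.48 = 1235 + 658 = 1893
Net migration: 0–14 + 110 → 661; 30–44 − 60 → 926
Population now: 0–14=661, 15–29=851, 30–44=926, 45–59=428, 60+=1893
— Period 2 —
Births: 851 * 0.361 = 307  |  926 * 0.415 = 384 — total 691
15–29: 661 * 0.978 = 646
30–44: 851 * 0.967 = 823
45–59: 926 * 0.973 = 901
60+: 428 * 0.98 + 1893 * 0.48 = 419 + 909 = 1328
Net migration: 0–14 + 110 → 801; 30–44 − 60 → 763
Population now: 0–14=801, 15–29=646, 30–44=763, 45–59=901, 60+=1328
— Period 3 —
Births: 646 * 0.361 = 233  |  763 * 0.415 = 317 — total 550
15–29: 801 * 0.978 = 783
30–44: 646 * 0.967 = 625
45–59: 763 * 0.973 = 742
60+: 901 * 0.98 + 1328 * 0.48 = 883 + 637 = 1520
Net migration: 0–14 + 110 → 660; 30–44 − 60 → 565
Population now: 0–14=660, 15–29=783, 30–44=565, 45–59=742, 60+=1520
— Period 4 —
Births: 783 * 0.361 = 283  |  565 * 0.415 = 234 — total 517
15–29: 660 * 0.978 = 645
30–44: 783 * 0.967 = 757
45–59: 565 * 0.973 = 550
60+: 742 * 0.98 + 1520 * 0.48 = 727 + 730 = 1457
Net migration: 0–14 + 110 → 627; 30–44 − 60 → 697
Population now: 0–14=627, 15–29=645, 30–44=697, 45–59=550, 60+=1457
Scenario B total after 4 periods: 3976
Difference B − A = 3976 − 3774 = 202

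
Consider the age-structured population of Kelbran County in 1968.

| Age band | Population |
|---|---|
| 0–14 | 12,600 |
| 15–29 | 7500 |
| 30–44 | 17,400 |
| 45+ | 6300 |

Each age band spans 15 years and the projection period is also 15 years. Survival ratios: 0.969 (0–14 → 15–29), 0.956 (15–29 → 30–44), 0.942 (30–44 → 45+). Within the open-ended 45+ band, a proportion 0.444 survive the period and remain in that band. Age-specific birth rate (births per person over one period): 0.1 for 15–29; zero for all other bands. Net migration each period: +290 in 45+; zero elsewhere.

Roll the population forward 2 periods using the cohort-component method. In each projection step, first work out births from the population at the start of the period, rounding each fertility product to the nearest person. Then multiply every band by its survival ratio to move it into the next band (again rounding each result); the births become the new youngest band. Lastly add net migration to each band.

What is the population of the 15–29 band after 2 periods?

Let band 1 be 0–14 through band 4 = 45+.
— Period 1 —
Births: 7500 * 0.1 = 750
Band 2: 12600 * 0.969 = 12209
Band 3: 7500 * 0.956 = 7170
Band 4: 17400 * 0.942 + 6300 * 0.444 = 16391 + 2797 = 19188
Net migration: Band 4 + 290 → 19478
Population now: 0–14=750, 15–29=12209, 30–44=7170, 45+=19478
— Period 2 —
Births: 12209 * 0.1 = 1221
Band 2: 750 * 0.969 = 727
Band 3: 12209 * 0.956 = 11672
Band 4: 7170 * 0.942 + 19478 * 0.444 = 6754 + 8648 = 15402
Net migration: Band 4 + 290 → 15692
Population now: 0–14=1221, 15–29=727, 30–44=11672, 45+=15692

727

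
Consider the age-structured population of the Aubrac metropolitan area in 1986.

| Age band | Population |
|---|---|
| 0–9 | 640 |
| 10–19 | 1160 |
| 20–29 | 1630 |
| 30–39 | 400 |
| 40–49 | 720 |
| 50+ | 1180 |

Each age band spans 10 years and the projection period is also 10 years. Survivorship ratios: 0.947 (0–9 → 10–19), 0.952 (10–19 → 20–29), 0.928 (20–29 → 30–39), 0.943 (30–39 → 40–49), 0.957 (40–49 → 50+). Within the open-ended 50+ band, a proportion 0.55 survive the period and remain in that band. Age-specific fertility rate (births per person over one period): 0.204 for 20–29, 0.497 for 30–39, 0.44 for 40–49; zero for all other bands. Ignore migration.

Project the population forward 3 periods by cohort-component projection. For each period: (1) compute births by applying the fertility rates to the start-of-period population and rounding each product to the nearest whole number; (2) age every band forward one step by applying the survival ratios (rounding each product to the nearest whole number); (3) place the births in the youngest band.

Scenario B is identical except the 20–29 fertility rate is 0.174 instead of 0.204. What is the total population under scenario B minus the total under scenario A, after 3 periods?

Call the bands 1 to 6, youngest first.
After projecting period 1:
Births: 1630 × 0.204 = 333  |  400 × 0.497 = 199  |  720 × 0.44 = 317 ⇒ total 849
Band 2: 640 × 0.947 = 606
Band 3: 1160 × 0.952 = 1104
Band 4: 1630 × 0.928 = 1513
Band 5: 400 × 0.943 = 377
Band 6: 720 × 0.957 + 1180 × 0.55 = 689 + 649 = 1338
→ [849, 606, 1104, 1513, 377, 1338]
After projecting period 2:
Births: 1104 × 0.204 = 225  |  1513 × 0.497 = 752  |  377 × 0.44 = 166 ⇒ total 1143
Band 2: 849 × 0.947 = 804
Band 3: 606 × 0.952 = 577
Band 4: 1104 × 0.928 = 1025
Band 5: 1513 × 0.943 = 1427
Band 6: 377 × 0.957 + 1338 × 0.55 = 361 + 736 = 1097
→ [1143, 804, 577, 1025, 1427, 1097]
After projecting period 3:
Births: 577 × 0.204 = 118  |  1025 × 0.497 = 509  |  1427 × 0.44 = 628 ⇒ total 1255
Band 2: 1143 × 0.947 = 1082
Band 3: 804 × 0.952 = 765
Band 4: 577 × 0.928 = 535
Band 5: 1025 × 0.943 = 967
Band 6: 1427 × 0.957 + 1097 × 0.55 = 1366 + 603 = 1969
→ [1255, 1082, 765, 535, 967, 1969]
Scenario A total after 3 periods: 6573
Scenario B projection —
After projecting period 1:
Births: 1630 × 0.174 = 284  |  400 × 0.497 = 199  |  720 × 0.44 = 317 ⇒ total 800
Band 2: 640 × 0.947 = 606
Band 3: 1160 × 0.952 = 1104
Band 4: 1630 × 0.928 = 1513
Band 5: 400 × 0.943 = 377
Band 6: 720 × 0.957 + 1180 × 0.55 = 689 + 649 = 1338
→ [800, 606, 1104, 1513, 377, 1338]
After projecting period 2:
Births: 1104 × 0.174 = 192  |  1513 × 0.497 = 752  |  377 × 0.44 = 166 ⇒ total 1110
Band 2: 800 × 0.947 = 758
Band 3: 606 × 0.952 = 577
Band 4: 1104 × 0.928 = 1025
Band 5: 1513 × 0.943 = 1427
Band 6: 377 × 0.957 + 1338 × 0.55 = 361 + 736 = 1097
→ [1110, 758, 577, 1025, 1427, 1097]
After projecting period 3:
Births: 577 × 0.174 = 100  |  1025 × 0.497 = 509  |  1427 × 0.44 = 628 ⇒ total 1237
Band 2: 1110 × 0.947 = 1051
Band 3: 758 × 0.952 = 722
Band 4: 577 × 0.928 = 535
Band 5: 1025 × 0.943 = 967
Band 6: 1427 × 0.957 + 1097 × 0.55 = 1366 + 603 = 1969
→ [1237, 1051, 722, 535, 967, 1969]
Scenario B total after 3 periods: 6481
Difference B − A = 6481 − 6573 = -92

-92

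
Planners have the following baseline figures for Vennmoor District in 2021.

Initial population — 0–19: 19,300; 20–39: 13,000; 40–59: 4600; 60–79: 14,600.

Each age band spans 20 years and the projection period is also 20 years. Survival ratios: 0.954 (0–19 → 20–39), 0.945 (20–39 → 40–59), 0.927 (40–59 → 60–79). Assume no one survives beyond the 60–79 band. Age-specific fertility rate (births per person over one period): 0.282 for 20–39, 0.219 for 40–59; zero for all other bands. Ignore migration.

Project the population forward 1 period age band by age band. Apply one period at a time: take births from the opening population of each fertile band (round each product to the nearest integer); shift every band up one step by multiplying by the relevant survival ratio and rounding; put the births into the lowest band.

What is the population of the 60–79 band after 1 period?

4264

Period 1.
Births: 13000 * 0.282 = 3666 ; 4600 * 0.219 = 1007 → total 4673
20–39: 19300 * 0.954 = 18412
40–59: 13000 * 0.945 = 12285
60–79: 4600 * 0.927 = 4264
→ [4673, 18412, 12285, 4264]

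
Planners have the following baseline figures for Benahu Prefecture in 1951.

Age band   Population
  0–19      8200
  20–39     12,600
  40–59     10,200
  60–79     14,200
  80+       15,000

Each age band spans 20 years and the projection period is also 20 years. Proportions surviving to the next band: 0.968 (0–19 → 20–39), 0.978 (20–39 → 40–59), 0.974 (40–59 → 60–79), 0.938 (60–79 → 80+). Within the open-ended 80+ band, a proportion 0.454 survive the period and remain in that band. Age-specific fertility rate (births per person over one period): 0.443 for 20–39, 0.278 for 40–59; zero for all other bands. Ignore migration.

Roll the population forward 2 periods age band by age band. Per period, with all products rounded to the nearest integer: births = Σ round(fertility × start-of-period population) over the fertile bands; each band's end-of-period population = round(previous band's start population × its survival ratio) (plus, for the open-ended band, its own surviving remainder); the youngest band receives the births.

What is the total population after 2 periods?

Period 1:
Births: 12600 × 0.443 = 5582, 10200 × 0.278 = 2836 → total 8418
20–39: 8200 × 0.968 = 7938
40–59: 12600 × 0.978 = 12323
60–79: 10200 × 0.974 = 9935
80+: 14200 × 0.938 + 15000 × 0.454 = 13320 + 6810 = 20130
End of period: [8418, 7938, 12323, 9935, 20130]
Period 2:
Births: 7938 × 0.443 = 3517, 12323 × 0.278 = 3426 → total 6943
20–39: 8418 × 0.968 = 8149
40–59: 7938 × 0.978 = 7763
60–79: 12323 × 0.974 = 12003
80+: 9935 × 0.938 + 20130 × 0.454 = 9319 + 9139 = 18458
End of period: [6943, 8149, 7763, 12003, 18458]
Total after period 2: 6943 + 8149 + 7763 + 12003 + 18458 = 53316

53316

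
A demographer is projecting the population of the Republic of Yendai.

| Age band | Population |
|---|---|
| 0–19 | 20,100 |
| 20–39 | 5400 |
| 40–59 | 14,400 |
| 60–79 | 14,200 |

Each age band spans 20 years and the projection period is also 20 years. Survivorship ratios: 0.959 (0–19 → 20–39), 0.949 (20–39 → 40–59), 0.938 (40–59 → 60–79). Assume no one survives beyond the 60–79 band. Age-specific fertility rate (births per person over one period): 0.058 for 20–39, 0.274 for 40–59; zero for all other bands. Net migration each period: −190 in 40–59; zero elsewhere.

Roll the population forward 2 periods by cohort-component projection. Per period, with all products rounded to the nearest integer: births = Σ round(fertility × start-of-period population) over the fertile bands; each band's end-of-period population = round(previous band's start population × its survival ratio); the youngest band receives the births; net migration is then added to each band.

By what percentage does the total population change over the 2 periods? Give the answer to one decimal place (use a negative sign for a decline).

After projecting period 1:
Births: 5400 × 0.058 = 313, 14400 × 0.274 = 3946 → 4259
20–39: 20100 × 0.959 = 19276
40–59: 5400 × 0.949 = 5125
60–79: 14400 × 0.938 = 13507
Net migration: 40–59 − 190 → 4935
Population now: 0–19=4259, 20–39=19276, 40–59=4935, 60–79=13507
After projecting period 2:
Births: 19276 × 0.058 = 1118, 4935 × 0.274 = 1352 → 2470
20–39: 4259 × 0.959 = 4084
40–59: 19276 × 0.949 = 18293
60–79: 4935 × 0.938 = 4629
Net migration: 40–59 − 190 → 18103
Population now: 0–19=2470, 20–39=4084, 40–59=18103, 60–79=4629
Total: 54100 → 29286; change = -24814; percentage change = -45.9%

-45.9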